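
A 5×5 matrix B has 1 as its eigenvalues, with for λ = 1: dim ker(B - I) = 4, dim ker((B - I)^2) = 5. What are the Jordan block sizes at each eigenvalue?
λ = 1: successive nullity increments [4, 1] count blocks of size ≥ k; block sizes are [2, 1, 1, 1].

Jordan blocks: (1, 2), (1, 1), (1, 1), (1, 1)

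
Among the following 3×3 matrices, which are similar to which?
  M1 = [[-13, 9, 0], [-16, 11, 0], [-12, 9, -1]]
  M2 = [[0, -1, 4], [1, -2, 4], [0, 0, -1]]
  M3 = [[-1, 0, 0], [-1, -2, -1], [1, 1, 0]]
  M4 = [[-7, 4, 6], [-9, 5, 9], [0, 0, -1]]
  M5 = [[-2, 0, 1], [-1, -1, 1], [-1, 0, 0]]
Characteristic polynomials: χ_{M1} = (x + 1)^3, χ_{M2} = (x + 1)^3, χ_{M3} = (x + 1)^3, χ_{M4} = (x + 1)^3, χ_{M5} = (x + 1)^3.

{M1, M2, M3, M4, M5}: invariant factors x + 1, (x + 1)^2.

Matrices are similar if and only if their invariant-factor lists agree; the partition into similarity classes is {M1, M2, M3, M4, M5}.

1 class: {M1, M2, M3, M4, M5}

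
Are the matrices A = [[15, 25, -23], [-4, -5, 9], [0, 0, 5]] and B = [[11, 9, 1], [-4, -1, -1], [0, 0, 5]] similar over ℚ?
Two matrices over a field are similar if and only if they have the same invariant factors.

Both A and B have characteristic polynomial (x - 5)^3 and minimal polynomial (x - 5)^3. Computing further, both have invariant factors (x - 5)^3. Hence A and B are similar.

Yes.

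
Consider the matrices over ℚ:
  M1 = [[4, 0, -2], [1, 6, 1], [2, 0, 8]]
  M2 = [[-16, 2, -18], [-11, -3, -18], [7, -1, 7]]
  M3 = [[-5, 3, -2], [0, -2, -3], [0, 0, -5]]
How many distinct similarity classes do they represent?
2 classes: {M1}, {M2, M3}

Characteristic polynomials: χ_{M1} = (x - 6)^3, χ_{M2} = (x + 2)(x + 5)^2, χ_{M3} = (x + 2)(x + 5)^2.

{M1}: invariant factors x - 6, (x - 6)^2.

{M2, M3}: invariant factors (x + 2)(x + 5)^2.

Matrices are similar if and only if their invariant-factor lists agree; the partition into similarity classes is {M1}, {M2, M3}.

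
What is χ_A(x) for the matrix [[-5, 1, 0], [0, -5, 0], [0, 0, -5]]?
χ_A(x) = (x + 5)^3

xI - A = [[x + 5, -1, 0], [0, x + 5, 0], [0, 0, x + 5]].

Expanding det(xI - A) along the first row:
det(xI - A) = + (x + 5)·det([[x + 5, 0], [0, x + 5]]) - (-1)·det([[0, 0], [0, x + 5]]) + (0)·det([[0, x + 5], [0, 0]]).

Evaluating gives χ_A(x) = x^3 + 15x^2 + 75x + 125 = (x + 5)^3.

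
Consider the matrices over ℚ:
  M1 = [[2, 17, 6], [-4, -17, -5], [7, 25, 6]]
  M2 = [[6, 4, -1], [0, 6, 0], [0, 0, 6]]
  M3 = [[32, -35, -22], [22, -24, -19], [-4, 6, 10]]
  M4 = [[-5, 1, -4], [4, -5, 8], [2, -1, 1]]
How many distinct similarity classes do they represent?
4 classes: {M1}, {M2}, {M3}, {M4}

Characteristic polynomials: χ_{M1} = (x + 3)^3, χ_{M2} = (x - 6)^3, χ_{M3} = (x - 6)^3, χ_{M4} = (x + 3)^3.

{M1}: invariant factors (x + 3)^3.

{M2}: invariant factors x - 6, (x - 6)^2.

{M3}: invariant factors (x - 6)^3.

{M4}: invariant factors x + 3, (x + 3)^2.

Matrices are similar if and only if their invariant-factor lists agree; the partition into similarity classes is {M1}, {M2}, {M3}, {M4}.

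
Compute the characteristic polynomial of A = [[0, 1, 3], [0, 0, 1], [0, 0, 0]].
χ_A(x) = x^3

xI - A = [[x, -1, -3], [0, x, -1], [0, 0, x]].

Expanding det(xI - A) along the first row:
det(xI - A) = + (x)·det([[x, -1], [0, x]]) - (-1)·det([[0, -1], [0, x]]) + (-3)·det([[0, x], [0, 0]]).

Evaluating gives χ_A(x) = x^3.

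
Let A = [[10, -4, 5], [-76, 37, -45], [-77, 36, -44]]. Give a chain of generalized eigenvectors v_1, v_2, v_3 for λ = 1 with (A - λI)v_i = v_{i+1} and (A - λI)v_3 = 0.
v_1 = [[0, 1, 1]]^T, v_2 = [[1, -9, -9]]^T, v_3 = [[0, 5, 4]]^T

We seek v_1 ∈ ker((A - I)^3) \ ker((A - I)^2), then set v_{i+1} = (A - I) v_i.

One such chain is v_1 = [[0, 1, 1]]^T, v_2 = [[1, -9, -9]]^T, v_3 = [[0, 5, 4]]^T. Check: (A - I) v_3 = [[0, 0, 0]]^T = 0.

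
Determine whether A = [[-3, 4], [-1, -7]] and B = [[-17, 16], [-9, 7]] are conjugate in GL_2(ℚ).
Yes.

Two matrices over a field are similar if and only if they have the same invariant factors.

Both A and B have characteristic polynomial (x + 5)^2 and minimal polynomial (x + 5)^2. Computing further, both have invariant factors (x + 5)^2. Hence A and B are similar.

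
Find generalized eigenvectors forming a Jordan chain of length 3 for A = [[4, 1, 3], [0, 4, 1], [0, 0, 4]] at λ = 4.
v_1 = [[2, -1, 1]]^T, v_2 = [[2, 1, 0]]^T, v_3 = [[1, 0, 0]]^T

We seek v_1 ∈ ker((A - 4I)^3) \ ker((A - 4I)^2), then set v_{i+1} = (A - 4I) v_i.

One such chain is v_1 = [[2, -1, 1]]^T, v_2 = [[2, 1, 0]]^T, v_3 = [[1, 0, 0]]^T. Check: (A - 4I) v_3 = [[0, 0, 0]]^T = 0.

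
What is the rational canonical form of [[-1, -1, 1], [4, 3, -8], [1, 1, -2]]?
R = [[0, 0, -1], [1, 0, -4], [0, 1, 0]]

The invariant factors of A (the non-unit diagonal entries of the Smith normal form of xI - A over ℚ[x]) are x^3 + 4x + 1, each dividing the next. The characteristic polynomial is their product, x^3 + 4x + 1.

The rational canonical form is the block-diagonal matrix of companion matrices C(f_i):
R = [[0, 0, -1], [1, 0, -4], [0, 1, 0]].

Note the characteristic polynomial does not split into linear factors over ℚ, so A has no Jordan form over ℚ; the rational canonical form exists over any field.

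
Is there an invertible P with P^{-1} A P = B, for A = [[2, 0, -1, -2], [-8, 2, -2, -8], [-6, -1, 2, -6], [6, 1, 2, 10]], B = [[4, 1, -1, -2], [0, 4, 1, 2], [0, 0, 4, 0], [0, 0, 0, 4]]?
Two matrices over a field are similar if and only if they have the same invariant factors.

Both A and B have characteristic polynomial (x - 4)^4 and minimal polynomial (x - 4)^3. Computing further, both have invariant factors x - 4, (x - 4)^3. Hence A and B are similar.

Yes.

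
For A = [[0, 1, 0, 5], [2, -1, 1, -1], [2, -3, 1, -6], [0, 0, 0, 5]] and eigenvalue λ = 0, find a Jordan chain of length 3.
v_1 = [[0, 0, 1, 0]]^T, v_2 = [[0, 1, 1, 0]]^T, v_3 = [[1, 0, -2, 0]]^T

We seek v_1 ∈ ker(A^3) \ ker(A^2), then set v_{i+1} = A v_i.

One such chain is v_1 = [[0, 0, 1, 0]]^T, v_2 = [[0, 1, 1, 0]]^T, v_3 = [[1, 0, -2, 0]]^T. Check: A v_3 = [[0, 0, 0, 0]]^T = 0.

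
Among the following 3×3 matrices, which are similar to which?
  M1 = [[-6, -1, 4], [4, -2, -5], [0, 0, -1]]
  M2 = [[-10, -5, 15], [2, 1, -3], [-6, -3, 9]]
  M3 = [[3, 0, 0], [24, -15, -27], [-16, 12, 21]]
Characteristic polynomials: χ_{M1} = (x + 1)(x + 4)^2, χ_{M2} = x^3, χ_{M3} = (x - 3)^3.

{M1}: invariant factors (x + 1)(x + 4)^2.

{M2}: invariant factors x, x^2.

{M3}: invariant factors x - 3, (x - 3)^2.

Matrices are similar if and only if their invariant-factor lists agree; the partition into similarity classes is {M1}, {M2}, {M3}.

3 classes: {M1}, {M2}, {M3}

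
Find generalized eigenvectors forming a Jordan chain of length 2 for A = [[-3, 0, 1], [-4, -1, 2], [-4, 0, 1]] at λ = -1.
We seek v_1 ∈ ker((A + I)^2) \ ker(A + I), then set v_{i+1} = (A + I) v_i.

One such chain is v_1 = [[-1, 0, -1]]^T, v_2 = [[1, 2, 2]]^T. Check: (A + I) v_2 = [[0, 0, 0]]^T = 0.

v_1 = [[-1, 0, -1]]^T, v_2 = [[1, 2, 2]]^T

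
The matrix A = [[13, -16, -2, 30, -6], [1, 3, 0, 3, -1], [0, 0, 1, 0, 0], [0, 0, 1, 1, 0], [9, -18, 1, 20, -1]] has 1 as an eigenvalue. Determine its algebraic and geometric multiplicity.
The characteristic polynomial is (x - 5)^3(x - 1)^2, so the factor x - 1 appears with exponent 2: the algebraic multiplicity is 2.

rank(A - I) = 4, so the eigenspace has dimension 5 - 4 = 1: the geometric multiplicity is 1.

Since 1 < 2, A is not diagonalizable.

algebraic multiplicity 2, geometric multiplicity 1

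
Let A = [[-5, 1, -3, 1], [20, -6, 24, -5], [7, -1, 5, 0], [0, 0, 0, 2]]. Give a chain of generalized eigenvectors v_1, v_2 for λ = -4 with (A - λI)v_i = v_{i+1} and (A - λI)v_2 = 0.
We seek v_1 ∈ ker((A + 4I)^2) \ ker(A + 4I), then set v_{i+1} = (A + 4I) v_i.

One such chain is v_1 = [[0, 1, 0, 0]]^T, v_2 = [[1, -2, -1, 0]]^T. Check: (A + 4I) v_2 = [[0, 0, 0, 0]]^T = 0.

v_1 = [[0, 1, 0, 0]]^T, v_2 = [[1, -2, -1, 0]]^T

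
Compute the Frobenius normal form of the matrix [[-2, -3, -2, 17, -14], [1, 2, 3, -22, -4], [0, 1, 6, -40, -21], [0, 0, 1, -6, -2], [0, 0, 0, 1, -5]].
The invariant factors of A (the non-unit diagonal entries of the Smith normal form of xI - A over ℚ[x]) are x(x + 5)(x^3 + 2x - 1), each dividing the next. The characteristic polynomial is their product, x(x + 5)(x^3 + 2x - 1).

The rational canonical form is the block-diagonal matrix of companion matrices C(f_i):
R = [[0, 0, 0, 0, 0], [1, 0, 0, 0, 5], [0, 1, 0, 0, -9], [0, 0, 1, 0, -2], [0, 0, 0, 1, -5]].

Note the characteristic polynomial does not split into linear factors over ℚ, so A has no Jordan form over ℚ; the rational canonical form exists over any field.

R = [[0, 0, 0, 0, 0], [1, 0, 0, 0, 5], [0, 1, 0, 0, -9], [0, 0, 1, 0, -2], [0, 0, 0, 1, -5]]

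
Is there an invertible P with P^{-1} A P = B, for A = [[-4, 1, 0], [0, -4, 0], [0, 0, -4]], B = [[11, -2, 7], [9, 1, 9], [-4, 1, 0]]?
No.

trace(A) = -12 but trace(B) = 12. The trace is a similarity invariant, so A and B are not similar.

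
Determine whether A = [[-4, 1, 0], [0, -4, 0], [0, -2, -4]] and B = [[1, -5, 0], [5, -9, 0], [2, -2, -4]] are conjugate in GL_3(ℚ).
Two matrices over a field are similar if and only if they have the same invariant factors.

Both A and B have characteristic polynomial (x + 4)^3 and minimal polynomial (x + 4)^2. Computing further, both have invariant factors x + 4, (x + 4)^2. Hence A and B are similar.

Yes.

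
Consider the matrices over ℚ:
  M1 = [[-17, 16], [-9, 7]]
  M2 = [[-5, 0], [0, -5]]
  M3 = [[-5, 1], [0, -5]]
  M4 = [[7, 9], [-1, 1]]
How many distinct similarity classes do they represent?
Characteristic polynomials: χ_{M1} = (x + 5)^2, χ_{M2} = (x + 5)^2, χ_{M3} = (x + 5)^2, χ_{M4} = (x - 4)^2.

{M1, M3}: invariant factors (x + 5)^2.

{M2}: invariant factors x + 5, x + 5.

{M4}: invariant factors (x - 4)^2.

Matrices are similar if and only if their invariant-factor lists agree; the partition into similarity classes is {M1, M3}, {M2}, {M4}.

3 classes: {M1, M3}, {M2}, {M4}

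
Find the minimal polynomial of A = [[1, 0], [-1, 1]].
m_A(x) = (x - 1)^2

The characteristic polynomial factors as (x - 1)^2. The minimal polynomial is ∏(x - λ)^{k_λ} where k_λ is the size of the largest Jordan block at λ.

For λ = 1: rank(A - I) = 1, and the largest Jordan block has size 2 (the smallest k with rank((A - I)^k) = rank((A - I)^(k+1))).

So m_A(x) = (x - 1)^2.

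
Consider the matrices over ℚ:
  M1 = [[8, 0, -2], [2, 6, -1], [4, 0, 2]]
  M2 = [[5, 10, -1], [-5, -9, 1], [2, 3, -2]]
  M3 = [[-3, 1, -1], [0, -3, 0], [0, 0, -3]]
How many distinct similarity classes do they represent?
3 classes: {M1}, {M2}, {M3}

Characteristic polynomials: χ_{M1} = (x - 6)^2(x - 4), χ_{M2} = (x + 2)^3, χ_{M3} = (x + 3)^3.

{M1}: invariant factors (x - 6)^2(x - 4).

{M2}: invariant factors (x + 2)^3.

{M3}: invariant factors x + 3, (x + 3)^2.

Matrices are similar if and only if their invariant-factor lists agree; the partition into similarity classes is {M1}, {M2}, {M3}.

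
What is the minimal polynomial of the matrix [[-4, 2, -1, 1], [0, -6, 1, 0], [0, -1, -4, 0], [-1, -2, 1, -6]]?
The characteristic polynomial factors as (x + 5)^4. The minimal polynomial is ∏(x - λ)^{k_λ} where k_λ is the size of the largest Jordan block at λ.

For λ = -5: rank(A + 5I) = 2, and the largest Jordan block has size 3 (the smallest k with rank((A + 5I)^k) = rank((A + 5I)^(k+1))).

So m_A(x) = (x + 5)^3.

m_A(x) = (x + 5)^3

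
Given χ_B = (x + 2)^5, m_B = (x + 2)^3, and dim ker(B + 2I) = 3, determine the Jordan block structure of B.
λ = -2: algebraic multiplicity 5 (exponent in χ_B), largest block size 3 (exponent in m_B), 3 blocks (geometric multiplicity). These force block sizes [3, 1, 1].

Jordan blocks: (-2, 3), (-2, 1), (-2, 1)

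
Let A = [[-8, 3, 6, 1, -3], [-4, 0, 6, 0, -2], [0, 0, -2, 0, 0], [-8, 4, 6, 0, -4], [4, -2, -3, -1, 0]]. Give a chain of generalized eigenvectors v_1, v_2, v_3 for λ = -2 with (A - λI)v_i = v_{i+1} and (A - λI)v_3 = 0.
v_1 = [[0, -3, 1, 2, 0]]^T, v_2 = [[-1, 0, 0, -2, 1]]^T, v_3 = [[1, 2, 0, 0, 0]]^T

We seek v_1 ∈ ker((A + 2I)^3) \ ker((A + 2I)^2), then set v_{i+1} = (A + 2I) v_i.

One such chain is v_1 = [[0, -3, 1, 2, 0]]^T, v_2 = [[-1, 0, 0, -2, 1]]^T, v_3 = [[1, 2, 0, 0, 0]]^T. Check: (A + 2I) v_3 = [[0, 0, 0, 0, 0]]^T = 0.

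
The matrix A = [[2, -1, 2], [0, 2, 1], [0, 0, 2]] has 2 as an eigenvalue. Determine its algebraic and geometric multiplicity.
The characteristic polynomial is (x - 2)^3, so the factor x - 2 appears with exponent 3: the algebraic multiplicity is 3.

rank(A - 2I) = 2, so the eigenspace has dimension 3 - 2 = 1: the geometric multiplicity is 1.

Since 1 < 3, A is not diagonalizable.

algebraic multiplicity 3, geometric multiplicity 1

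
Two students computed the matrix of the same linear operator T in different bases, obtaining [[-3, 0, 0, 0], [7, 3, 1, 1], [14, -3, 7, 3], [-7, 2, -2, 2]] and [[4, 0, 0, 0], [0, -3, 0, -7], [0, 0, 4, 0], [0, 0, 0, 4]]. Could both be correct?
Both have characteristic polynomial (x - 4)^3(x + 3), but the minimal polynomial of A is (x - 4)^2(x + 3) while the minimal polynomial of B is (x - 4)(x + 3). The minimal polynomial is a similarity invariant, so A and B are not similar.

No.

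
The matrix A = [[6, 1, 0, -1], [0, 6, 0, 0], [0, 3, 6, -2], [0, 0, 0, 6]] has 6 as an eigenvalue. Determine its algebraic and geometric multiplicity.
algebraic multiplicity 4, geometric multiplicity 2

The characteristic polynomial is (x - 6)^4, so the factor x - 6 appears with exponent 4: the algebraic multiplicity is 4.

rank(A - 6I) = 2, so the eigenspace has dimension 4 - 2 = 2: the geometric multiplicity is 2.

Since 2 < 4, A is not diagonalizable.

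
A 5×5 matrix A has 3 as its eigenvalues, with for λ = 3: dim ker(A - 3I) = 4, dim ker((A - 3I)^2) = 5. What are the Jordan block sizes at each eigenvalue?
λ = 3: successive nullity increments [4, 1] count blocks of size ≥ k; block sizes are [2, 1, 1, 1].

Jordan blocks: (3, 2), (3, 1), (3, 1), (3, 1)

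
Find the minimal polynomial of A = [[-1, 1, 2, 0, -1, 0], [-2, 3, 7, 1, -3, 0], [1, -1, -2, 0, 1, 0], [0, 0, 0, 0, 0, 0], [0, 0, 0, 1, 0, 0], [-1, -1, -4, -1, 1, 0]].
The characteristic polynomial factors as x^6. The minimal polynomial is ∏(x - λ)^{k_λ} where k_λ is the size of the largest Jordan block at λ.

For λ = 0: rank(A) = 3, and the largest Jordan block has size 3 (the smallest k with rank(A^k) = rank(A^(k+1))).

So m_A(x) = x^3.

m_A(x) = x^3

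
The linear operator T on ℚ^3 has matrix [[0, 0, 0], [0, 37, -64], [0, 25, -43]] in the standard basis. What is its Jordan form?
The characteristic polynomial is det(xI - A) = x(x + 3)^2, so the eigenvalues are -3 (algebraic multiplicity 2), 0 (algebraic multiplicity 1).

For λ = -3: rank(A + 3I) = 2, rank((A + 3I)^2) = 1. The eigenspace has dimension 3 - 2 = 1, so there is 1 Jordan block; the rank sequence gives block sizes [2].

For λ = 0: algebraic multiplicity 1 gives one 1×1 block.

Assembling the blocks gives the Jordan form J above.

J = [[-3, 1, 0], [0, -3, 0], [0, 0, 0]]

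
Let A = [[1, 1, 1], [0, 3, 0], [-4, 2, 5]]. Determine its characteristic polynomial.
χ_A(x) = (x - 3)^3

xI - A = [[x - 1, -1, -1], [0, x - 3, 0], [4, -2, x - 5]].

Expanding det(xI - A) along the first row:
det(xI - A) = + (x - 1)·det([[x - 3, 0], [-2, x - 5]]) - (-1)·det([[0, 0], [4, x - 5]]) + (-1)·det([[0, x - 3], [4, -2]]).

Evaluating gives χ_A(x) = x^3 - 9x^2 + 27x - 27 = (x - 3)^3.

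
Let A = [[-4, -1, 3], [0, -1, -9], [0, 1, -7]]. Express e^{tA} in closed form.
e^{tA} = [[e^{-4*t}, -t*e^{-4*t}, 3*t*e^{-4*t}], [0, (3*t + 1)*e^{-4*t}, -9*t*e^{-4*t}], [0, t*e^{-4*t}, (1 - 3*t)*e^{-4*t}]]

A has Jordan form J = [[-4, 1, 0], [0, -4, 0], [0, 0, -4]] with A = PJP^{-1}, so e^{tA} = P e^{tJ} P^{-1}.

For a Jordan block J_k(λ), e^{tJ_k(λ)} = e^{λt} · (I + tN + t^2 N^2/2! + ... + t^{k-1} N^{k-1}/(k-1)!) where N is the nilpotent superdiagonal part.

Assembling the blocks and conjugating back gives the entries of e^{tA} as shown above.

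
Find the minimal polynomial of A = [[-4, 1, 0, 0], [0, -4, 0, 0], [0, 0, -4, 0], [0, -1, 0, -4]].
m_A(x) = (x + 4)^2

The characteristic polynomial factors as (x + 4)^4. The minimal polynomial is ∏(x - λ)^{k_λ} where k_λ is the size of the largest Jordan block at λ.

For λ = -4: rank(A + 4I) = 1, and the largest Jordan block has size 2 (the smallest k with rank((A + 4I)^k) = rank((A + 4I)^(k+1))).

So m_A(x) = (x + 4)^2.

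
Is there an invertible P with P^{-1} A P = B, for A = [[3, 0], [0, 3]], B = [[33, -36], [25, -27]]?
No.

Both have characteristic polynomial (x - 3)^2, but the minimal polynomial of A is x - 3 while the minimal polynomial of B is (x - 3)^2. The minimal polynomial is a similarity invariant, so A and B are not similar.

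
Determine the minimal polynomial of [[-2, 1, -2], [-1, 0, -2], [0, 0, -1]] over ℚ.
The characteristic polynomial factors as (x + 1)^3. The minimal polynomial is ∏(x - λ)^{k_λ} where k_λ is the size of the largest Jordan block at λ.

For λ = -1: rank(A + I) = 1, and the largest Jordan block has size 2 (the smallest k with rank((A + I)^k) = rank((A + I)^(k+1))).

So m_A(x) = (x + 1)^2.

m_A(x) = (x + 1)^2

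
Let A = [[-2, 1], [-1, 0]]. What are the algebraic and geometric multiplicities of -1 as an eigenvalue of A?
The characteristic polynomial is (x + 1)^2, so the factor x + 1 appears with exponent 2: the algebraic multiplicity is 2.

rank(A + I) = 1, so the eigenspace has dimension 2 - 1 = 1: the geometric multiplicity is 1.

Since 1 < 2, A is not diagonalizable.

algebraic multiplicity 2, geometric multiplicity 1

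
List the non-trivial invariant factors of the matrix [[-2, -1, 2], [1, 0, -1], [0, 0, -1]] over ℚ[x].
The Jordan structure of A has elementary divisors (x + 1)^3. Arranging the block sizes at each eigenvalue in decreasing order and taking row products gives the invariant factors.

Invariant factors (smallest first, each dividing the next): (x + 1)^3.

Check: the last factor (x + 1)^3 is the minimal polynomial, and the product (x + 1)^3 is the characteristic polynomial.

(x + 1)^3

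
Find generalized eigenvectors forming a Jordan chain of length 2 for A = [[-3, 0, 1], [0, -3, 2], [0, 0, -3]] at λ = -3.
v_1 = [[-1, 0, 1]]^T, v_2 = [[1, 2, 0]]^T

We seek v_1 ∈ ker((A + 3I)^2) \ ker(A + 3I), then set v_{i+1} = (A + 3I) v_i.

One such chain is v_1 = [[-1, 0, 1]]^T, v_2 = [[1, 2, 0]]^T. Check: (A + 3I) v_2 = [[0, 0, 0]]^T = 0.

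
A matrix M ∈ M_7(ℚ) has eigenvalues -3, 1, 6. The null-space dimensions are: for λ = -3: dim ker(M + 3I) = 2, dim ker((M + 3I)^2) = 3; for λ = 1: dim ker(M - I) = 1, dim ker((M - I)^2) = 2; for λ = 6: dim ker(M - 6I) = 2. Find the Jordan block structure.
Jordan blocks: (-3, 2), (-3, 1), (1, 2), (6, 1), (6, 1)

λ = -3: successive nullity increments [2, 1] count blocks of size ≥ k; block sizes are [2, 1].
λ = 1: successive nullity increments [1, 1] count blocks of size ≥ k; block sizes are [2].
λ = 6: successive nullity increments [2] count blocks of size ≥ k; block sizes are [1, 1].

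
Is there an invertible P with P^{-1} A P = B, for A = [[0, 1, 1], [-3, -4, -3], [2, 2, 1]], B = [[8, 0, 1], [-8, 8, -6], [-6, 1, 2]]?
No.

trace(A) = -3 but trace(B) = 18. The trace is a similarity invariant, so A and B are not similar.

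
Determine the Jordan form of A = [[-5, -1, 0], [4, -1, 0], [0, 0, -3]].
The characteristic polynomial is det(xI - A) = (x + 3)^3, so the eigenvalues are -3 (algebraic multiplicity 3).

For λ = -3: rank(A + 3I) = 1, rank((A + 3I)^2) = 0. The eigenspace has dimension 3 - 1 = 2, so there are 2 Jordan blocks; the rank sequence gives block sizes [2, 1].

Assembling the blocks gives the Jordan form J above.

J = [[-3, 1, 0], [0, -3, 0], [0, 0, -3]]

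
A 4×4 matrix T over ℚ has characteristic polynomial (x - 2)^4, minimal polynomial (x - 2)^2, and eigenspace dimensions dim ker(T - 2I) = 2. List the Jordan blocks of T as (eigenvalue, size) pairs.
Jordan blocks: (2, 2), (2, 2)

λ = 2: algebraic multiplicity 4 (exponent in χ_T), largest block size 2 (exponent in m_T), 2 blocks (geometric multiplicity). These force block sizes [2, 2].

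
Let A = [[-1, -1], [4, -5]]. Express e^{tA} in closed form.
A has Jordan form J = [[-3, 1], [0, -3]] with A = PJP^{-1}, so e^{tA} = P e^{tJ} P^{-1}.

For a Jordan block J_k(λ), e^{tJ_k(λ)} = e^{λt} · (I + tN + t^2 N^2/2! + ... + t^{k-1} N^{k-1}/(k-1)!) where N is the nilpotent superdiagonal part.

Assembling the blocks and conjugating back gives the entries of e^{tA} as shown above.

e^{tA} = [[(2*t + 1)*e^{-3*t}, -t*e^{-3*t}], [4*t*e^{-3*t}, (1 - 2*t)*e^{-3*t}]]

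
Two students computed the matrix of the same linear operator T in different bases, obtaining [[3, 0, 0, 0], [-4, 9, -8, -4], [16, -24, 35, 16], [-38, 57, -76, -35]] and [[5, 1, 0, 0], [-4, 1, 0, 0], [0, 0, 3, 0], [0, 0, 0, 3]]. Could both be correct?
Yes.

Two matrices over a field are similar if and only if they have the same invariant factors.

Both A and B have characteristic polynomial (x - 3)^4 and minimal polynomial (x - 3)^2. Computing further, both have invariant factors x - 3, x - 3, (x - 3)^2. Hence A and B are similar.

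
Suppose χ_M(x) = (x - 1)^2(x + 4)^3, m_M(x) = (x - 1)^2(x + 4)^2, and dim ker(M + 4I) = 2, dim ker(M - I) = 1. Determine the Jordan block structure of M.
λ = -4: algebraic multiplicity 3 (exponent in χ_M), largest block size 2 (exponent in m_M), 2 blocks (geometric multiplicity). These force block sizes [2, 1].
λ = 1: algebraic multiplicity 2 (exponent in χ_M), largest block size 2 (exponent in m_M), 1 block (geometric multiplicity). This forces block sizes [2].

Jordan blocks: (-4, 2), (-4, 1), (1, 2)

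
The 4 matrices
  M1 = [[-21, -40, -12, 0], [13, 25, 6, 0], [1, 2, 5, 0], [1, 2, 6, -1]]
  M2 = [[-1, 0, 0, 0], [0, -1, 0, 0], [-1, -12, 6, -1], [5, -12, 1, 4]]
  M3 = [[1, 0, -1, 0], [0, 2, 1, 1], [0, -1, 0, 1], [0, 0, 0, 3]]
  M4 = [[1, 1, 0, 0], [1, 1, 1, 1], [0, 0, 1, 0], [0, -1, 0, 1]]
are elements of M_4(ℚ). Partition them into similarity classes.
3 classes: {M1, M2}, {M3}, {M4}

Characteristic polynomials: χ_{M1} = (x - 5)^2(x + 1)^2, χ_{M2} = (x - 5)^2(x + 1)^2, χ_{M3} = (x - 3)(x - 1)^3, χ_{M4} = (x - 1)^4.

{M1, M2}: invariant factors x + 1, (x - 5)^2(x + 1).

{M3}: invariant factors (x - 3)(x - 1)^3.

{M4}: invariant factors x - 1, (x - 1)^3.

Matrices are similar if and only if their invariant-factor lists agree; the partition into similarity classes is {M1, M2}, {M3}, {M4}.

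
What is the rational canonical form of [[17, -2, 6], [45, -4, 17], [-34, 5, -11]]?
The invariant factors of A (the non-unit diagonal entries of the Smith normal form of xI - A over ℚ[x]) are (x - 3)(x^2 + x + 1), each dividing the next. The characteristic polynomial is their product, (x - 3)(x^2 + x + 1).

The rational canonical form is the block-diagonal matrix of companion matrices C(f_i):
R = [[0, 0, 3], [1, 0, 2], [0, 1, 2]].

Note the characteristic polynomial does not split into linear factors over ℚ, so A has no Jordan form over ℚ; the rational canonical form exists over any field.

R = [[0, 0, 3], [1, 0, 2], [0, 1, 2]]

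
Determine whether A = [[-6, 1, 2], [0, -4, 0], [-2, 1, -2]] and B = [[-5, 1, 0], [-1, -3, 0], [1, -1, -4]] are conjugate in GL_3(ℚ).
Two matrices over a field are similar if and only if they have the same invariant factors.

Both A and B have characteristic polynomial (x + 4)^3 and minimal polynomial (x + 4)^2. Computing further, both have invariant factors x + 4, (x + 4)^2. Hence A and B are similar.

Yes.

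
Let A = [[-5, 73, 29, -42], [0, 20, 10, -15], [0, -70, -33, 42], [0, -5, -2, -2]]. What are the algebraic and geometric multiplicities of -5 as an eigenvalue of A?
The characteristic polynomial is (x + 5)^4, so the factor x + 5 appears with exponent 4: the algebraic multiplicity is 4.

rank(A + 5I) = 2, so the eigenspace has dimension 4 - 2 = 2: the geometric multiplicity is 2.

Since 2 < 4, A is not diagonalizable.

algebraic multiplicity 4, geometric multiplicity 2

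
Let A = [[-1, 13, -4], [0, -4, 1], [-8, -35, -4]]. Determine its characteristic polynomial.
χ_A(x) = (x + 3)^3

xI - A = [[x + 1, -13, 4], [0, x + 4, -1], [8, 35, x + 4]].

Expanding det(xI - A) along the first row:
det(xI - A) = + (x + 1)·det([[x + 4, -1], [35, x + 4]]) - (-13)·det([[0, -1], [8, x + 4]]) + (4)·det([[0, x + 4], [8, 35]]).

Evaluating gives χ_A(x) = x^3 + 9x^2 + 27x + 27 = (x + 3)^3.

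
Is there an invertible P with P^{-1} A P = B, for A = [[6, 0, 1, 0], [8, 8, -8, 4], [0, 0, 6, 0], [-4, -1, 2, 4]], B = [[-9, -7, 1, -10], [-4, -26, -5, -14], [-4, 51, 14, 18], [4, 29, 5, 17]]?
No.

trace(A) = 24 but trace(B) = -4. The trace is a similarity invariant, so A and B are not similar.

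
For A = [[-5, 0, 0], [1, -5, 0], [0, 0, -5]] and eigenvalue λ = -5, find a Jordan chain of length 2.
We seek v_1 ∈ ker((A + 5I)^2) \ ker(A + 5I), then set v_{i+1} = (A + 5I) v_i.

One such chain is v_1 = [[1, -2, 1]]^T, v_2 = [[0, 1, 0]]^T. Check: (A + 5I) v_2 = [[0, 0, 0]]^T = 0.

v_1 = [[1, -2, 1]]^T, v_2 = [[0, 1, 0]]^T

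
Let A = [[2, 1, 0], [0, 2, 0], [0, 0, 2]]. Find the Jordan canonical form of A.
J = [[2, 1, 0], [0, 2, 0], [0, 0, 2]]

The characteristic polynomial is det(xI - A) = (x - 2)^3, so the eigenvalues are 2 (algebraic multiplicity 3).

For λ = 2: rank(A - 2I) = 1, rank((A - 2I)^2) = 0. The eigenspace has dimension 3 - 1 = 2, so there are 2 Jordan blocks; the rank sequence gives block sizes [2, 1].

Assembling the blocks gives the Jordan form J above.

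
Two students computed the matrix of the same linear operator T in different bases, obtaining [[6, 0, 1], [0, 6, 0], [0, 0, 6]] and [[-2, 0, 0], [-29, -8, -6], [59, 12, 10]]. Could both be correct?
trace(A) = 18 but trace(B) = 0. The trace is a similarity invariant, so A and B are not similar.

No.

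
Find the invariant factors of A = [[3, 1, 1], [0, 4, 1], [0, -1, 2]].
x - 3, (x - 3)^2

The Jordan structure of A has elementary divisors (x - 3)^2, (x - 3). Arranging the block sizes at each eigenvalue in decreasing order and taking row products gives the invariant factors.

Invariant factors (smallest first, each dividing the next): x - 3, (x - 3)^2.

Check: the last factor (x - 3)^2 is the minimal polynomial, and the product (x - 3)^3 is the characteristic polynomial.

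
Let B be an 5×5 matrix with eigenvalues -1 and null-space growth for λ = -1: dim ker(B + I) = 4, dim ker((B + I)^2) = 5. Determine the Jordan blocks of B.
λ = -1: successive nullity increments [4, 1] count blocks of size ≥ k; block sizes are [2, 1, 1, 1].

Jordan blocks: (-1, 2), (-1, 1), (-1, 1), (-1, 1)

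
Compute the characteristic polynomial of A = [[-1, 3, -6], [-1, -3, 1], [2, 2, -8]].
xI - A = [[x + 1, -3, 6], [1, x + 3, -1], [-2, -2, x + 8]].

Expanding det(xI - A) along the first row:
det(xI - A) = + (x + 1)·det([[x + 3, -1], [-2, x + 8]]) - (-3)·det([[1, -1], [-2, x + 8]]) + (6)·det([[1, x + 3], [-2, -2]]).

Evaluating gives χ_A(x) = x^3 + 12x^2 + 48x + 64 = (x + 4)^3.

χ_A(x) = (x + 4)^3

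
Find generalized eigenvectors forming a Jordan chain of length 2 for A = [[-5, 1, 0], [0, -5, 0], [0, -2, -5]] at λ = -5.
We seek v_1 ∈ ker((A + 5I)^2) \ ker(A + 5I), then set v_{i+1} = (A + 5I) v_i.

One such chain is v_1 = [[2, 1, -4]]^T, v_2 = [[1, 0, -2]]^T. Check: (A + 5I) v_2 = [[0, 0, 0]]^T = 0.

v_1 = [[2, 1, -4]]^T, v_2 = [[1, 0, -2]]^T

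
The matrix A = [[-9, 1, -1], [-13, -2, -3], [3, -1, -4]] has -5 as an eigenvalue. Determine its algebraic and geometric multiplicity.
The characteristic polynomial is (x + 5)^3, so the factor x + 5 appears with exponent 3: the algebraic multiplicity is 3.

rank(A + 5I) = 2, so the eigenspace has dimension 3 - 2 = 1: the geometric multiplicity is 1.

Since 1 < 3, A is not diagonalizable.

algebraic multiplicity 3, geometric multiplicity 1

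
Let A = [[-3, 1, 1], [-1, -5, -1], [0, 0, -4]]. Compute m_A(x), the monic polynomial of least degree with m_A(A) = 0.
m_A(x) = (x + 4)^2

The characteristic polynomial factors as (x + 4)^3. The minimal polynomial is ∏(x - λ)^{k_λ} where k_λ is the size of the largest Jordan block at λ.

For λ = -4: rank(A + 4I) = 1, and the largest Jordan block has size 2 (the smallest k with rank((A + 4I)^k) = rank((A + 4I)^(k+1))).

So m_A(x) = (x + 4)^2.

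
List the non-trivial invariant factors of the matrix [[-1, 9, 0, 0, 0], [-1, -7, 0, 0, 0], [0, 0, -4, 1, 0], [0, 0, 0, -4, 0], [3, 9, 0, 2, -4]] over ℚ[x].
x + 4, (x + 4)^2, (x + 4)^2

The Jordan structure of A has elementary divisors (x + 4)^2, (x + 4)^2, (x + 4). Arranging the block sizes at each eigenvalue in decreasing order and taking row products gives the invariant factors.

Invariant factors (smallest first, each dividing the next): x + 4, (x + 4)^2, (x + 4)^2.

Check: the last factor (x + 4)^2 is the minimal polynomial, and the product (x + 4)^5 is the characteristic polynomial.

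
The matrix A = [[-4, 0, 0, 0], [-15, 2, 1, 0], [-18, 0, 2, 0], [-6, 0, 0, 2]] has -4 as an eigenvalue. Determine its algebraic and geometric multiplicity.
The characteristic polynomial is (x - 2)^3(x + 4), so the factor x + 4 appears with exponent 1: the algebraic multiplicity is 1.

rank(A + 4I) = 3, so the eigenspace has dimension 4 - 3 = 1: the geometric multiplicity is 1.

algebraic multiplicity 1, geometric multiplicity 1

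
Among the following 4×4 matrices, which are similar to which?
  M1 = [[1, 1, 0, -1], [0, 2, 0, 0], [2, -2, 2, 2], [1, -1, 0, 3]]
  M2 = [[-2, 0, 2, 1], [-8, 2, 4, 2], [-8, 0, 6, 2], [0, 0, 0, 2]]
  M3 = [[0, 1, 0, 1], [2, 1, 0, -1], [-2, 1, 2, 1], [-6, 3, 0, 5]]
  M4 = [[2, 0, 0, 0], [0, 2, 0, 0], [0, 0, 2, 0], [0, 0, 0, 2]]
Characteristic polynomials: χ_{M1} = (x - 2)^4, χ_{M2} = (x - 2)^4, χ_{M3} = (x - 2)^4, χ_{M4} = (x - 2)^4.

{M1, M2, M3}: invariant factors x - 2, x - 2, (x - 2)^2.

{M4}: invariant factors x - 2, x - 2, x - 2, x - 2.

Matrices are similar if and only if their invariant-factor lists agree; the partition into similarity classes is {M1, M2, M3}, {M4}.

2 classes: {M1, M2, M3}, {M4}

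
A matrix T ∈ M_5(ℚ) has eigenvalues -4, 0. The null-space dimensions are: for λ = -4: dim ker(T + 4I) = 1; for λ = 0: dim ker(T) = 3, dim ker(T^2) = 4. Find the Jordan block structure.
λ = -4: successive nullity increments [1] count blocks of size ≥ k; block sizes are [1].
λ = 0: successive nullity increments [3, 1] count blocks of size ≥ k; block sizes are [2, 1, 1].

Jordan blocks: (-4, 1), (0, 2), (0, 1), (0, 1)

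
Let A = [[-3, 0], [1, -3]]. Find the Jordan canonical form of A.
The characteristic polynomial is det(xI - A) = (x + 3)^2, so the eigenvalues are -3 (algebraic multiplicity 2).

For λ = -3: rank(A + 3I) = 1, rank((A + 3I)^2) = 0. The eigenspace has dimension 2 - 1 = 1, so there is 1 Jordan block; the rank sequence gives block sizes [2].

Assembling the blocks gives the Jordan form J above.

J = [[-3, 1], [0, -3]]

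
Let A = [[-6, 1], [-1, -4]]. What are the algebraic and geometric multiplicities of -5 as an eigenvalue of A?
algebraic multiplicity 2, geometric multiplicity 1

The characteristic polynomial is (x + 5)^2, so the factor x + 5 appears with exponent 2: the algebraic multiplicity is 2.

rank(A + 5I) = 1, so the eigenspace has dimension 2 - 1 = 1: the geometric multiplicity is 1.

Since 1 < 2, A is not diagonalizable.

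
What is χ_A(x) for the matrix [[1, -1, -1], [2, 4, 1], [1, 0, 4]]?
χ_A(x) = (x - 3)^3

xI - A = [[x - 1, 1, 1], [-2, x - 4, -1], [-1, 0, x - 4]].

Expanding det(xI - A) along the first row:
det(xI - A) = + (x - 1)·det([[x - 4, -1], [0, x - 4]]) - (1)·det([[-2, -1], [-1, x - 4]]) + (1)·det([[-2, x - 4], [-1, 0]]).

Evaluating gives χ_A(x) = x^3 - 9x^2 + 27x - 27 = (x - 3)^3.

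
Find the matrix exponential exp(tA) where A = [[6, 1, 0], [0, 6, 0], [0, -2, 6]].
A has Jordan form J = [[6, 1, 0], [0, 6, 0], [0, 0, 6]] with A = PJP^{-1}, so e^{tA} = P e^{tJ} P^{-1}.

For a Jordan block J_k(λ), e^{tJ_k(λ)} = e^{λt} · (I + tN + t^2 N^2/2! + ... + t^{k-1} N^{k-1}/(k-1)!) where N is the nilpotent superdiagonal part.

Assembling the blocks and conjugating back gives the entries of e^{tA} as shown above.

e^{tA} = [[e^{6*t}, t*e^{6*t}, 0], [0, e^{6*t}, 0], [0, -2*t*e^{6*t}, e^{6*t}]]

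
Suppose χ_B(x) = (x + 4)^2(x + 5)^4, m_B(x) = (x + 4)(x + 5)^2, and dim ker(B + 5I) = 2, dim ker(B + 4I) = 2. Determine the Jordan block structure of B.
λ = -5: algebraic multiplicity 4 (exponent in χ_B), largest block size 2 (exponent in m_B), 2 blocks (geometric multiplicity). These force block sizes [2, 2].
λ = -4: algebraic multiplicity 2 (exponent in χ_B), largest block size 1 (exponent in m_B), 2 blocks (geometric multiplicity). These force block sizes [1, 1].

Jordan blocks: (-5, 2), (-5, 2), (-4, 1), (-4, 1)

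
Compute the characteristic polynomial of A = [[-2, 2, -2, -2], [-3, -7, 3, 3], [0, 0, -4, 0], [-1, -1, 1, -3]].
xI - A = [[x + 2, -2, 2, 2], [3, x + 7, -3, -3], [0, 0, x + 4, 0], [1, 1, -1, x + 3]].

Expanding det(xI - A) along the first row:
det(xI - A) = + (x + 2)·det([[x + 7, -3, -3], [0, x + 4, 0], [1, -1, x + 3]]) - (-2)·det([[3, -3, -3], [0, x + 4, 0], [1, -1, x + 3]]) + (2)·det([[3, x + 7, -3], [0, 0, 0], [1, 1, x + 3]]) - (2)·det([[3, x + 7, -3], [0, 0, x + 4], [1, 1, -1]]).

Evaluating gives χ_A(x) = x^4 + 16x^3 + 96x^2 + 256x + 256 = (x + 4)^4.

χ_A(x) = (x + 4)^4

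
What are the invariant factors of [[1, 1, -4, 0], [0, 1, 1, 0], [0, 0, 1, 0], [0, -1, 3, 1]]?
x - 1, (x - 1)^3

The Jordan structure of A has elementary divisors (x - 1)^3, (x - 1). Arranging the block sizes at each eigenvalue in decreasing order and taking row products gives the invariant factors.

Invariant factors (smallest first, each dividing the next): x - 1, (x - 1)^3.

Check: the last factor (x - 1)^3 is the minimal polynomial, and the product (x - 1)^4 is the characteristic polynomial.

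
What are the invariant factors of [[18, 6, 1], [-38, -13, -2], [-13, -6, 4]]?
(x - 5)^2(x + 1)

The Jordan structure of A has elementary divisors (x + 1), (x - 5)^2. Arranging the block sizes at each eigenvalue in decreasing order and taking row products gives the invariant factors.

Invariant factors (smallest first, each dividing the next): (x - 5)^2(x + 1).

Check: the last factor (x - 5)^2(x + 1) is the minimal polynomial, and the product (x - 5)^2(x + 1) is the characteristic polynomial.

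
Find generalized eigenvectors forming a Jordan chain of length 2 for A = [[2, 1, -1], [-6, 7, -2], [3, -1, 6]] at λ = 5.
We seek v_1 ∈ ker((A - 5I)^2) \ ker(A - 5I), then set v_{i+1} = (A - 5I) v_i.

One such chain is v_1 = [[0, 1, 0]]^T, v_2 = [[1, 2, -1]]^T. Check: (A - 5I) v_2 = [[0, 0, 0]]^T = 0.

v_1 = [[0, 1, 0]]^T, v_2 = [[1, 2, -1]]^T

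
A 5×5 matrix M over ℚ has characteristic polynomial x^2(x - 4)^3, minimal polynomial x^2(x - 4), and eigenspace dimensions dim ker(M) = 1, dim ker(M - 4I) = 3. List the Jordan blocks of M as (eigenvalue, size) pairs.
Jordan blocks: (0, 2), (4, 1), (4, 1), (4, 1)

λ = 0: algebraic multiplicity 2 (exponent in χ_M), largest block size 2 (exponent in m_M), 1 block (geometric multiplicity). This forces block sizes [2].
λ = 4: algebraic multiplicity 3 (exponent in χ_M), largest block size 1 (exponent in m_M), 3 blocks (geometric multiplicity). These force block sizes [1, 1, 1].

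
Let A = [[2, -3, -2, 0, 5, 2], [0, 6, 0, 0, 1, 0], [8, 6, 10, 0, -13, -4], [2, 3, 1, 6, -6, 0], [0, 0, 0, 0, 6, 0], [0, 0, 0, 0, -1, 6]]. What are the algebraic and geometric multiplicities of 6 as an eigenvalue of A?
algebraic multiplicity 6, geometric multiplicity 3

The characteristic polynomial is (x - 6)^6, so the factor x - 6 appears with exponent 6: the algebraic multiplicity is 6.

rank(A - 6I) = 3, so the eigenspace has dimension 6 - 3 = 3: the geometric multiplicity is 3.

Since 3 < 6, A is not diagonalizable.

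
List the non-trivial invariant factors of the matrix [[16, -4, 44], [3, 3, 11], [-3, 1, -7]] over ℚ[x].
x - 4, (x - 4)^2

The Jordan structure of A has elementary divisors (x - 4)^2, (x - 4). Arranging the block sizes at each eigenvalue in decreasing order and taking row products gives the invariant factors.

Invariant factors (smallest first, each dividing the next): x - 4, (x - 4)^2.

Check: the last factor (x - 4)^2 is the minimal polynomial, and the product (x - 4)^3 is the characteristic polynomial.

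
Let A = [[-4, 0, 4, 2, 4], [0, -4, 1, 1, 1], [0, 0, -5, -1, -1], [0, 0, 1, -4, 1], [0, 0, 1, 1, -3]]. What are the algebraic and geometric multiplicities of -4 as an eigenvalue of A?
The characteristic polynomial is (x + 4)^5, so the factor x + 4 appears with exponent 5: the algebraic multiplicity is 5.

rank(A + 4I) = 2, so the eigenspace has dimension 5 - 2 = 3: the geometric multiplicity is 3.

Since 3 < 5, A is not diagonalizable.

algebraic multiplicity 5, geometric multiplicity 3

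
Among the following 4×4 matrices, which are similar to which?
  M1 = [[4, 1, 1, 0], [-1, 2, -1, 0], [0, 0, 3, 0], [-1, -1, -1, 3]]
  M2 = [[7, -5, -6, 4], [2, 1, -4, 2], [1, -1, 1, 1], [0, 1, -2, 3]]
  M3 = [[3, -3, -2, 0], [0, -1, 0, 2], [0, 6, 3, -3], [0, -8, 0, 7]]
Characteristic polynomials: χ_{M1} = (x - 3)^4, χ_{M2} = (x - 3)^4, χ_{M3} = (x - 3)^4.

{M1}: invariant factors x - 3, x - 3, (x - 3)^2.

{M2, M3}: invariant factors (x - 3)^2, (x - 3)^2.

Matrices are similar if and only if their invariant-factor lists agree; the partition into similarity classes is {M1}, {M2, M3}.

2 classes: {M1}, {M2, M3}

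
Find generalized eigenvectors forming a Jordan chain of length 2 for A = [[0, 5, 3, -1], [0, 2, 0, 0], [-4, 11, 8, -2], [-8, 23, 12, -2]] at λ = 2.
v_1 = [[0, 0, 1, 2]]^T, v_2 = [[1, 0, 2, 4]]^T

We seek v_1 ∈ ker((A - 2I)^2) \ ker(A - 2I), then set v_{i+1} = (A - 2I) v_i.

One such chain is v_1 = [[0, 0, 1, 2]]^T, v_2 = [[1, 0, 2, 4]]^T. Check: (A - 2I) v_2 = [[0, 0, 0, 0]]^T = 0.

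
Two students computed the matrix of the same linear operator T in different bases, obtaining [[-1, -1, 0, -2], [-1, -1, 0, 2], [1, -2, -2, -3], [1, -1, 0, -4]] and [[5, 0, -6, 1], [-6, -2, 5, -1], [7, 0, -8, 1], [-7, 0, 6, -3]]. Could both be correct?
Two matrices over a field are similar if and only if they have the same invariant factors.

Both A and B have characteristic polynomial (x + 2)^4 and minimal polynomial (x + 2)^2. Computing further, both have invariant factors (x + 2)^2, (x + 2)^2. Hence A and B are similar.

Yes.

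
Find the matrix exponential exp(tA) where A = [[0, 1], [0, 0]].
e^{tA} = [[1, t], [0, 1]]

A has Jordan form J = [[0, 1], [0, 0]] with A = PJP^{-1}, so e^{tA} = P e^{tJ} P^{-1}.

For a Jordan block J_k(λ), e^{tJ_k(λ)} = e^{λt} · (I + tN + t^2 N^2/2! + ... + t^{k-1} N^{k-1}/(k-1)!) where N is the nilpotent superdiagonal part.

Assembling the blocks and conjugating back gives the entries of e^{tA} as shown above.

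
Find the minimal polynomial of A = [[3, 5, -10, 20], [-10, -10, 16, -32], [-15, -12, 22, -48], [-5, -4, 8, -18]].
The characteristic polynomial factors as (x - 3)(x + 2)^3. The minimal polynomial is ∏(x - λ)^{k_λ} where k_λ is the size of the largest Jordan block at λ.

For λ = -2: rank(A + 2I) = 2, and the largest Jordan block has size 2 (the smallest k with rank((A + 2I)^k) = rank((A + 2I)^(k+1))).
For λ = 3: rank(A - 3I) = 3, and the largest Jordan block has size 1 (the smallest k with rank((A - 3I)^k) = rank((A - 3I)^(k+1))).

So m_A(x) = (x - 3)(x + 2)^2.

m_A(x) = (x - 3)(x + 2)^2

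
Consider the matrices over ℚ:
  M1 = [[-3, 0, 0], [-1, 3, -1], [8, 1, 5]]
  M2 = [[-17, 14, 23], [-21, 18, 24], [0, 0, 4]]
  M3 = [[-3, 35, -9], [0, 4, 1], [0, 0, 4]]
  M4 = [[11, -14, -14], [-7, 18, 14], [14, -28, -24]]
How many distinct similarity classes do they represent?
2 classes: {M1, M2, M3}, {M4}

Characteristic polynomials: χ_{M1} = (x - 4)^2(x + 3), χ_{M2} = (x - 4)^2(x + 3), χ_{M3} = (x - 4)^2(x + 3), χ_{M4} = (x - 4)^2(x + 3).

{M1, M2, M3}: invariant factors (x - 4)^2(x + 3).

{M4}: invariant factors x - 4, (x - 4)(x + 3).

Matrices are similar if and only if their invariant-factor lists agree; the partition into similarity classes is {M1, M2, M3}, {M4}.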